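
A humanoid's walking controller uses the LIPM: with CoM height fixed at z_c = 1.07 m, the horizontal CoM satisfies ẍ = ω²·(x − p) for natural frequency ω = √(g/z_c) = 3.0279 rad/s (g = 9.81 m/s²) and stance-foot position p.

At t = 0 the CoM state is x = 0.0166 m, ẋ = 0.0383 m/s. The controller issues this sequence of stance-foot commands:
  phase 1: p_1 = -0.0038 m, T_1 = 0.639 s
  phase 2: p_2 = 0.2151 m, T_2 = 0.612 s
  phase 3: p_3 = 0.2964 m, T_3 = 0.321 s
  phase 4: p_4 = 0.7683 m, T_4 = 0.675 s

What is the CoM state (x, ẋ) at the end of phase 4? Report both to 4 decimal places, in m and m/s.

x = -1.2722, ẋ = -5.9762

phase 1: p=-0.0038, T=0.639, ωT=1.934828, cosh=3.533652, sinh=3.389202; start (x,ẋ)=(0.016600, 0.038300) → end (x,ẋ)=(0.111157, 0.344687)
phase 2: p=0.2151, T=0.612, ωT=1.853075, cosh=3.268080, sinh=3.111325; start (x,ẋ)=(0.111157, 0.344687) → end (x,ẋ)=(0.229589, 0.147237)
phase 3: p=0.2964, T=0.321, ωT=0.971956, cosh=1.510726, sinh=1.132383; start (x,ẋ)=(0.229589, 0.147237) → end (x,ẋ)=(0.250530, -0.006645)
phase 4: p=0.7683, T=0.675, ωT=2.043833, cosh=3.924836, sinh=3.795304; start (x,ẋ)=(0.250530, -0.006645) → end (x,ẋ)=(-1.272189, -5.976184)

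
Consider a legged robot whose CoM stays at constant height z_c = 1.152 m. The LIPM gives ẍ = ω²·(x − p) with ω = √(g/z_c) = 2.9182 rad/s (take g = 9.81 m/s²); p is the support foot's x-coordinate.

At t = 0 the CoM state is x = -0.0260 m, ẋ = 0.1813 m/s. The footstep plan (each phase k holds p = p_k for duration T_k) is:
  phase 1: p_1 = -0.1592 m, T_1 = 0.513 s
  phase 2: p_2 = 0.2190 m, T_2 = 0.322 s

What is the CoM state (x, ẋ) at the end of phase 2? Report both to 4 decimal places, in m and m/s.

x = 0.7811, ẋ = 2.0534

phase 1: p=-0.1592, T=0.513, ωT=1.497037, cosh=2.346110, sinh=2.122318; start (x,ẋ)=(-0.026000, 0.181300) → end (x,ẋ)=(0.285156, 1.250304)
phase 2: p=0.2190, T=0.322, ωT=0.939660, cosh=1.474936, sinh=1.084176; start (x,ẋ)=(0.285156, 1.250304) → end (x,ẋ)=(0.781091, 2.053425)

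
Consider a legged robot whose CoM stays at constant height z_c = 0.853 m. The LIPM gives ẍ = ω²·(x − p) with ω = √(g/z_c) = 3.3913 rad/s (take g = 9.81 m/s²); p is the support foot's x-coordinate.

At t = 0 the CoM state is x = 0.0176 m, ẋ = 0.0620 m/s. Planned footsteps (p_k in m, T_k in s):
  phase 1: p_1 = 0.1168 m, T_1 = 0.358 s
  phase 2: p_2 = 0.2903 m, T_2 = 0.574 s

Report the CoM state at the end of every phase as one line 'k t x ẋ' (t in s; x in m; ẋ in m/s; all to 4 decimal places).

phase 1: p=0.1168, T=0.358, ωT=1.214085, cosh=1.832097, sinh=1.535116; start (x,ẋ)=(0.017600, 0.062000) → end (x,ẋ)=(-0.036879, -0.402849)
phase 2: p=0.2903, T=0.574, ωT=1.946606, cosh=3.573816, sinh=3.431058; start (x,ẋ)=(-0.036879, -0.402849) → end (x,ẋ)=(-1.286549, -5.246680)

1 0.3580 -0.0369 -0.4028
2 0.9320 -1.2865 -5.2467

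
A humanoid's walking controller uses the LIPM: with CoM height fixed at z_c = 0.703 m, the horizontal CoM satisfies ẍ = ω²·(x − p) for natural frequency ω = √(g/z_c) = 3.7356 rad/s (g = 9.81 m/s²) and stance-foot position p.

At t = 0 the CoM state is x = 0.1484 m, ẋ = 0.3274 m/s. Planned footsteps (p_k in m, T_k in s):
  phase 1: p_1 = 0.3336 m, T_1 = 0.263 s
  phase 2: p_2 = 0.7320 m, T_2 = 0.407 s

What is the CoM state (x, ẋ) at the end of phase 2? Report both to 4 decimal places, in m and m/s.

phase 1: p=0.3336, T=0.263, ωT=0.982463, cosh=1.522707, sinh=1.148319; start (x,ẋ)=(0.148400, 0.327400) → end (x,ẋ)=(0.152237, -0.295911)
phase 2: p=0.7320, T=0.407, ωT=1.520389, cosh=2.396316, sinh=2.177689; start (x,ẋ)=(0.152237, -0.295911) → end (x,ẋ)=(-0.829798, -5.425454)

x = -0.8298, ẋ = -5.4255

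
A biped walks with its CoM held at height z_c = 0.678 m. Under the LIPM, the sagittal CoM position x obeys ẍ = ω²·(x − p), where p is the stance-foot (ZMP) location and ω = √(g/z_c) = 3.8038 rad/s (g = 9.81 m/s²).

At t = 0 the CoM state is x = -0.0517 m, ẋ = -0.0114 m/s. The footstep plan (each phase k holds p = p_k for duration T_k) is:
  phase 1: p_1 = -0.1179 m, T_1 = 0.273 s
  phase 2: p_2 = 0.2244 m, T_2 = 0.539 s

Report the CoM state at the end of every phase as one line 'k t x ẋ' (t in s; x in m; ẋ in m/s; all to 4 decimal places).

1 0.2730 -0.0164 0.2930
2 0.8120 -0.4323 -2.3422

phase 1: p=-0.1179, T=0.273, ωT=1.038437, cosh=1.589403, sinh=1.235396; start (x,ẋ)=(-0.051700, -0.011400) → end (x,ẋ)=(-0.016384, 0.292968)
phase 2: p=0.2244, T=0.539, ωT=2.050248, cosh=3.949266, sinh=3.820563; start (x,ẋ)=(-0.016384, 0.292968) → end (x,ẋ)=(-0.432261, -2.342223)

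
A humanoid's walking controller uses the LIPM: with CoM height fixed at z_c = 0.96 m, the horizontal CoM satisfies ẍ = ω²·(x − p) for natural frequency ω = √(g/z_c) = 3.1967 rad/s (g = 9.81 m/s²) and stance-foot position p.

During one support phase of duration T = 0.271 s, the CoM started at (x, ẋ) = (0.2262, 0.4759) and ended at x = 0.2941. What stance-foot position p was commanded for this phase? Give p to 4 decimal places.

ωT = 3.1967·0.271 = 0.866306; cosh(ωT) = 1.399306, sinh(ωT) = 0.978804
x(T) = p + (x₀−p)·cosh(ωT) + (ẋ₀/ω)·sinh(ωT) ⇒ p·(1 − cosh) = x(T) − x₀·cosh − (ẋ₀/ω)·sinh
numerator   = 0.2941 − (0.2262)·1.399306 − (0.4759/3.1967)·0.978804 = -0.168140
denominator = 1 − 1.399306 = -0.399306
p = -0.168140 / -0.399306 = 0.4211

p = 0.4211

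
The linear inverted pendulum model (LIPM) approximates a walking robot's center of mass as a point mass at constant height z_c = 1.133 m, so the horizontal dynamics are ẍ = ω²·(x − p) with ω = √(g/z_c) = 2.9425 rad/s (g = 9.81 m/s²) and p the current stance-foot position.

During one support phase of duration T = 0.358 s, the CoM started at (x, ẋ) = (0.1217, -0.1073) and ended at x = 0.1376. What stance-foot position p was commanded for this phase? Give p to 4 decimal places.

ωT = 2.9425·0.358 = 1.053415; cosh(ωT) = 1.608086, sinh(ωT) = 1.259341
x(T) = p + (x₀−p)·cosh(ωT) + (ẋ₀/ω)·sinh(ωT) ⇒ p·(1 − cosh) = x(T) − x₀·cosh − (ẋ₀/ω)·sinh
numerator   = 0.1376 − (0.1217)·1.608086 − (-0.1073/2.9425)·1.259341 = -0.012181
denominator = 1 − 1.608086 = -0.608086
p = -0.012181 / -0.608086 = 0.0200

p = 0.0200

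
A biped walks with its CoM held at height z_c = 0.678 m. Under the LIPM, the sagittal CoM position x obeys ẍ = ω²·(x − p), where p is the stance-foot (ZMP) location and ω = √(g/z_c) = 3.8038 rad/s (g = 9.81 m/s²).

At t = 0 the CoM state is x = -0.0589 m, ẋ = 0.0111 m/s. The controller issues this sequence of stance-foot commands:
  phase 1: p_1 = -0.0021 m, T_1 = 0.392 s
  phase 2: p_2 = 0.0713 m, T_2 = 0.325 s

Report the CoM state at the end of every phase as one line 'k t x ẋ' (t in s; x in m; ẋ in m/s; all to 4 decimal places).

phase 1: p=-0.0021, T=0.392, ωT=1.491090, cosh=2.333530, sinh=2.108403; start (x,ẋ)=(-0.058900, 0.011100) → end (x,ẋ)=(-0.128492, -0.429631)
phase 2: p=0.0713, T=0.325, ωT=1.236235, cosh=1.866552, sinh=1.576076; start (x,ẋ)=(-0.128492, -0.429631) → end (x,ẋ)=(-0.479636, -1.999696)

1 0.3920 -0.1285 -0.4296
2 0.7170 -0.4796 -1.9997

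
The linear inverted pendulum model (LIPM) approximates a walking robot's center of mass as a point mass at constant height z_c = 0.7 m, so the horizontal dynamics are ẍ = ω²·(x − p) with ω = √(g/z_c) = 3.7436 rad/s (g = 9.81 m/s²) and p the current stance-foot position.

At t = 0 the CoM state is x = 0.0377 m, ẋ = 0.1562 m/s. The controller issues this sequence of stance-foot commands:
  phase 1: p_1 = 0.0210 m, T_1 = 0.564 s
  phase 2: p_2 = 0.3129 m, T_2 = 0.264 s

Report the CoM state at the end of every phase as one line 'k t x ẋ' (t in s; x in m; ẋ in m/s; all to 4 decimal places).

1 0.5640 0.2608 0.9089
2 0.8280 0.5141 1.1643

phase 1: p=0.0210, T=0.564, ωT=2.111390, cosh=4.190394, sinh=4.069324; start (x,ẋ)=(0.037700, 0.156200) → end (x,ẋ)=(0.260770, 0.908946)
phase 2: p=0.3129, T=0.264, ωT=0.988310, cosh=1.529448, sinh=1.157243; start (x,ẋ)=(0.260770, 0.908946) → end (x,ẋ)=(0.514149, 1.164346)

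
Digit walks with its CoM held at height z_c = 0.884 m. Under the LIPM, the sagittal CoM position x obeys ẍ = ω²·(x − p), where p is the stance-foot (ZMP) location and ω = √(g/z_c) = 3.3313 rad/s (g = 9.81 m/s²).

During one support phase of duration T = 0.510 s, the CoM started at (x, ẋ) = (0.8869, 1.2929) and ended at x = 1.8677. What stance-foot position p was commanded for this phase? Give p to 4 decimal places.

p = 0.9115

ωT = 3.3313·0.510 = 1.698963; cosh(ωT) = 2.825573, sinh(ωT) = 2.642700
x(T) = p + (x₀−p)·cosh(ωT) + (ẋ₀/ω)·sinh(ωT) ⇒ p·(1 − cosh) = x(T) − x₀·cosh − (ẋ₀/ω)·sinh
numerator   = 1.8677 − (0.8869)·2.825573 − (1.2929/3.3313)·2.642700 = -1.663951
denominator = 1 − 2.825573 = -1.825573
p = -1.663951 / -1.825573 = 0.9115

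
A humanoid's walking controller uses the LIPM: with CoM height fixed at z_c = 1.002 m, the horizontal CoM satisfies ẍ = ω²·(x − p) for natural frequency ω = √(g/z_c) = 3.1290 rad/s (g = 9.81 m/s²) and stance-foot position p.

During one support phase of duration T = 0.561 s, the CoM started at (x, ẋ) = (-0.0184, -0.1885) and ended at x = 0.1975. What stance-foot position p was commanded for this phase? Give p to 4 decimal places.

ωT = 3.1290·0.561 = 1.755369; cosh(ωT) = 2.979213, sinh(ωT) = 2.806369
x(T) = p + (x₀−p)·cosh(ωT) + (ẋ₀/ω)·sinh(ωT) ⇒ p·(1 − cosh) = x(T) − x₀·cosh − (ẋ₀/ω)·sinh
numerator   = 0.1975 − (-0.0184)·2.979213 − (-0.1885/3.1290)·2.806369 = 0.421381
denominator = 1 − 2.979213 = -1.979213
p = 0.421381 / -1.979213 = -0.2129

p = -0.2129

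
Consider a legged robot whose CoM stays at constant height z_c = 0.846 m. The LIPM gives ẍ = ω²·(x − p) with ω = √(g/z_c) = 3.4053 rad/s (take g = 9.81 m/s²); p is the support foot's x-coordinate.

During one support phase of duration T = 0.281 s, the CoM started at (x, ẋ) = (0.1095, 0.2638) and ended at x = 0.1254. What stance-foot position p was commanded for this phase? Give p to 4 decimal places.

ωT = 3.4053·0.281 = 0.956889; cosh(ωT) = 1.493835, sinh(ωT) = 1.109750
x(T) = p + (x₀−p)·cosh(ωT) + (ẋ₀/ω)·sinh(ωT) ⇒ p·(1 − cosh) = x(T) − x₀·cosh − (ẋ₀/ω)·sinh
numerator   = 0.1254 − (0.1095)·1.493835 − (0.2638/3.4053)·1.109750 = -0.124144
denominator = 1 − 1.493835 = -0.493835
p = -0.124144 / -0.493835 = 0.2514

p = 0.2514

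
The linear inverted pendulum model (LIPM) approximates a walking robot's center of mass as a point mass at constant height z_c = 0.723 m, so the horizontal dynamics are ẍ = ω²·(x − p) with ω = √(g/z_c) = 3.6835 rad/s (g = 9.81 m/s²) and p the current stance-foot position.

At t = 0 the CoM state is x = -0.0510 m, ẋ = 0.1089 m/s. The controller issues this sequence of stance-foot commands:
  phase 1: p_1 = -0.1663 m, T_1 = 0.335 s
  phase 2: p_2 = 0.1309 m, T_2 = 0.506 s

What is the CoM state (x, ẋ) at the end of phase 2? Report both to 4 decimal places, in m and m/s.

x = 0.7559, ẋ = 2.4577

phase 1: p=-0.1663, T=0.335, ωT=1.233973, cosh=1.862991, sinh=1.571857; start (x,ẋ)=(-0.051000, 0.108900) → end (x,ẋ)=(0.094974, 0.870459)
phase 2: p=0.1309, T=0.506, ωT=1.863851, cosh=3.301798, sinh=3.146724; start (x,ẋ)=(0.094974, 0.870459) → end (x,ẋ)=(0.755890, 2.457659)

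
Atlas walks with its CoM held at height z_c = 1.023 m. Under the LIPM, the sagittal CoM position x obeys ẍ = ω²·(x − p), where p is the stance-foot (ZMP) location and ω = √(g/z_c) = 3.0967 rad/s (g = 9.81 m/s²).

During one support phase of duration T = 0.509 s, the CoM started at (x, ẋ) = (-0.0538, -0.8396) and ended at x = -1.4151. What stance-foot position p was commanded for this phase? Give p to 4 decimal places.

p = 0.4283

ωT = 3.0967·0.509 = 1.576220; cosh(ωT) = 2.521698, sinh(ωT) = 2.314943
x(T) = p + (x₀−p)·cosh(ωT) + (ẋ₀/ω)·sinh(ωT) ⇒ p·(1 − cosh) = x(T) − x₀·cosh − (ẋ₀/ω)·sinh
numerator   = -1.4151 − (-0.0538)·2.521698 − (-0.8396/3.0967)·2.314943 = -0.651788
denominator = 1 − 2.521698 = -1.521698
p = -0.651788 / -1.521698 = 0.4283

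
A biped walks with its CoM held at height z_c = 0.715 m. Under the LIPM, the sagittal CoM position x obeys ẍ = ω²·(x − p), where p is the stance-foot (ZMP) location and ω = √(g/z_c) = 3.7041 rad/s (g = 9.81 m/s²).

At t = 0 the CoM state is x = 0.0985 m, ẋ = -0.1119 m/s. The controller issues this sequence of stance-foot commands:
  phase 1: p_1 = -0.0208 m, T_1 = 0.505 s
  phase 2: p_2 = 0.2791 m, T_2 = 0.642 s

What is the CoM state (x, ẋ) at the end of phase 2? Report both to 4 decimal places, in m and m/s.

phase 1: p=-0.0208, T=0.505, ωT=1.870570, cosh=3.323017, sinh=3.168982; start (x,ẋ)=(0.098500, -0.111900) → end (x,ẋ)=(0.279902, 1.028525)
phase 2: p=0.2791, T=0.642, ωT=2.378032, cosh=5.438197, sinh=5.345465; start (x,ẋ)=(0.279902, 1.028525) → end (x,ẋ)=(1.767746, 5.609195)

x = 1.7677, ẋ = 5.6092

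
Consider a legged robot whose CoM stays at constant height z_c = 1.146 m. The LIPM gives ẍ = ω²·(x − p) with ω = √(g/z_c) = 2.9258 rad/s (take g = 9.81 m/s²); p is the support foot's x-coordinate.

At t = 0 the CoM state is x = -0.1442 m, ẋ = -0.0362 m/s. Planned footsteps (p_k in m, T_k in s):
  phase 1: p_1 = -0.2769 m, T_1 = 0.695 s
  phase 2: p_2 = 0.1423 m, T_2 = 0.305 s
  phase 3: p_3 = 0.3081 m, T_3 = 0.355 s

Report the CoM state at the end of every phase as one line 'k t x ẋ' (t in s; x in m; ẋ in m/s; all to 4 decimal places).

1 0.6950 0.1923 1.3171
2 1.0000 0.6707 2.0257
3 1.3550 1.7401 4.5313

phase 1: p=-0.2769, T=0.695, ωT=2.033431, cosh=3.885570, sinh=3.754685; start (x,ẋ)=(-0.144200, -0.036200) → end (x,ẋ)=(0.192260, 1.317112)
phase 2: p=0.1423, T=0.305, ωT=0.892369, cosh=1.425295, sinh=1.015611; start (x,ẋ)=(0.192260, 1.317112) → end (x,ẋ)=(0.670706, 2.025727)
phase 3: p=0.3081, T=0.355, ωT=1.038659, cosh=1.589677, sinh=1.235748; start (x,ẋ)=(0.670706, 2.025727) → end (x,ẋ)=(1.740118, 4.531275)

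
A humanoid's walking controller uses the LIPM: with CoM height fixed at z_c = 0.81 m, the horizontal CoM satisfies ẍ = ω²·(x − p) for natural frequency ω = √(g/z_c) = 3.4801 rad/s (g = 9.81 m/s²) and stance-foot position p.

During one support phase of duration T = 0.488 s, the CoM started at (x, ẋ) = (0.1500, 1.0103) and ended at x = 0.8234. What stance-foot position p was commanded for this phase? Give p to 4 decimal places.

p = 0.2011

ωT = 3.4801·0.488 = 1.698289; cosh(ωT) = 2.823792, sinh(ωT) = 2.640796
x(T) = p + (x₀−p)·cosh(ωT) + (ẋ₀/ω)·sinh(ωT) ⇒ p·(1 − cosh) = x(T) − x₀·cosh − (ẋ₀/ω)·sinh
numerator   = 0.8234 − (0.1500)·2.823792 − (1.0103/3.4801)·2.640796 = -0.366812
denominator = 1 − 2.823792 = -1.823792
p = -0.366812 / -1.823792 = 0.2011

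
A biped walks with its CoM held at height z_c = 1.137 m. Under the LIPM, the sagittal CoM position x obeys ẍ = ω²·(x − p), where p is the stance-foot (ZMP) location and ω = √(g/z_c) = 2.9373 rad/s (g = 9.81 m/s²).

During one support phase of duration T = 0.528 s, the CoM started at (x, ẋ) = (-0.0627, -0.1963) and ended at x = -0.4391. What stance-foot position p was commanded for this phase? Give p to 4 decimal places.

ωT = 2.9373·0.528 = 1.550894; cosh(ωT) = 2.463872, sinh(ωT) = 2.251814
x(T) = p + (x₀−p)·cosh(ωT) + (ẋ₀/ω)·sinh(ωT) ⇒ p·(1 − cosh) = x(T) − x₀·cosh − (ẋ₀/ω)·sinh
numerator   = -0.4391 − (-0.0627)·2.463872 − (-0.1963/2.9373)·2.251814 = -0.134126
denominator = 1 − 2.463872 = -1.463872
p = -0.134126 / -1.463872 = 0.0916

p = 0.0916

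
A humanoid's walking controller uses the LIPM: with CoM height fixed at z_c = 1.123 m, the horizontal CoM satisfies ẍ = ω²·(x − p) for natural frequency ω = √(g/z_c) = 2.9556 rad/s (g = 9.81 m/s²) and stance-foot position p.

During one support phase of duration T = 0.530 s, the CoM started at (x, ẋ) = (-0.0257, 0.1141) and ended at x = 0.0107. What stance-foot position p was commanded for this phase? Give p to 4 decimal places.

p = 0.0090

ωT = 2.9556·0.530 = 1.566468; cosh(ωT) = 2.499241, sinh(ωT) = 2.290460
x(T) = p + (x₀−p)·cosh(ωT) + (ẋ₀/ω)·sinh(ωT) ⇒ p·(1 − cosh) = x(T) − x₀·cosh − (ẋ₀/ω)·sinh
numerator   = 0.0107 − (-0.0257)·2.499241 − (0.1141/2.9556)·2.290460 = -0.013492
denominator = 1 − 2.499241 = -1.499241
p = -0.013492 / -1.499241 = 0.0090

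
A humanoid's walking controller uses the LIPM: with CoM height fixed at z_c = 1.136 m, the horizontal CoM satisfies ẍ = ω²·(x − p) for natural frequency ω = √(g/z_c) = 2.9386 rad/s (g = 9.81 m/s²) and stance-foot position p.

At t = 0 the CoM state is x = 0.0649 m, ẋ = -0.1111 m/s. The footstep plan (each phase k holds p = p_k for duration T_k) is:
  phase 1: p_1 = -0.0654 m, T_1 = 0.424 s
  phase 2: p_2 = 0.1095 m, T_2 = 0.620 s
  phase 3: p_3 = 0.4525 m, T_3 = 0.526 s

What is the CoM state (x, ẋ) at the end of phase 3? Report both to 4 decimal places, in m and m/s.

phase 1: p=-0.0654, T=0.424, ωT=1.245966, cosh=1.881978, sinh=1.594315; start (x,ẋ)=(0.064900, -0.111100) → end (x,ẋ)=(0.119545, 0.401375)
phase 2: p=0.1095, T=0.620, ωT=1.821932, cosh=3.172754, sinh=3.011040; start (x,ẋ)=(0.119545, 0.401375) → end (x,ẋ)=(0.552640, 1.362346)
phase 3: p=0.4525, T=0.526, ωT=1.545704, cosh=2.452217, sinh=2.239055; start (x,ẋ)=(0.552640, 1.362346) → end (x,ẋ)=(1.736100, 3.999659)

x = 1.7361, ẋ = 3.9997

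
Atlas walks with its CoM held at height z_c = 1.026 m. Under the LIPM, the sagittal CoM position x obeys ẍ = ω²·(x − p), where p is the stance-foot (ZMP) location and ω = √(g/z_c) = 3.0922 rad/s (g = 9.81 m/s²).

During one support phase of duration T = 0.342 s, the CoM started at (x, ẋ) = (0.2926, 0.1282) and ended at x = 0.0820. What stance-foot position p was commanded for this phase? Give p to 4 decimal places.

ωT = 3.0922·0.342 = 1.057532; cosh(ωT) = 1.613285, sinh(ωT) = 1.265973
x(T) = p + (x₀−p)·cosh(ωT) + (ẋ₀/ω)·sinh(ωT) ⇒ p·(1 − cosh) = x(T) − x₀·cosh − (ẋ₀/ω)·sinh
numerator   = 0.0820 − (0.2926)·1.613285 − (0.1282/3.0922)·1.265973 = -0.442533
denominator = 1 − 1.613285 = -0.613285
p = -0.442533 / -0.613285 = 0.7216

p = 0.7216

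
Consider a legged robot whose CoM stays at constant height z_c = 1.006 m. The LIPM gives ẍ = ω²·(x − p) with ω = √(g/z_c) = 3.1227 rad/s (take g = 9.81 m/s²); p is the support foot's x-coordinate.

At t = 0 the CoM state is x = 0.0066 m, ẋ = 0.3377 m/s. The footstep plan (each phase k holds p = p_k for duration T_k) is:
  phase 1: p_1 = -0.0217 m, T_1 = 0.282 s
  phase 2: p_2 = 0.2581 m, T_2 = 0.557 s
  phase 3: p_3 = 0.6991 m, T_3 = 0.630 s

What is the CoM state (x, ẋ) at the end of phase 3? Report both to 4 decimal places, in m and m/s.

x = 0.0922, ẋ = -1.6785

phase 1: p=-0.0217, T=0.282, ωT=0.880601, cosh=1.413442, sinh=0.998908; start (x,ẋ)=(0.006600, 0.337700) → end (x,ẋ)=(0.126326, 0.565595)
phase 2: p=0.2581, T=0.557, ωT=1.739344, cosh=2.934621, sinh=2.758986; start (x,ẋ)=(0.126326, 0.565595) → end (x,ẋ)=(0.371111, 0.524510)
phase 3: p=0.6991, T=0.630, ωT=1.967301, cosh=3.645591, sinh=3.505758; start (x,ẋ)=(0.371111, 0.524510) → end (x,ẋ)=(0.092237, -1.678487)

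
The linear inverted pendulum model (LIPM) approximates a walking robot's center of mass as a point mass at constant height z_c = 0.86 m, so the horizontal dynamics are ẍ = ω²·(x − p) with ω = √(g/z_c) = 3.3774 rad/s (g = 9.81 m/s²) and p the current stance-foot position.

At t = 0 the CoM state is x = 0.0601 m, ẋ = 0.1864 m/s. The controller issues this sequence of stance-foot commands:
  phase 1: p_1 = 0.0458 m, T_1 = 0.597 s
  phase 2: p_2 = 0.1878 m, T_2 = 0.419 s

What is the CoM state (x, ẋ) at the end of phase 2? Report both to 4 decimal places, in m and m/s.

x = 0.9519, ẋ = 2.7018

phase 1: p=0.0458, T=0.597, ωT=2.016308, cosh=3.821845, sinh=3.688699; start (x,ẋ)=(0.060100, 0.186400) → end (x,ẋ)=(0.304033, 0.890544)
phase 2: p=0.1878, T=0.419, ωT=1.415131, cosh=2.179959, sinh=1.937065; start (x,ẋ)=(0.304033, 0.890544) → end (x,ẋ)=(0.951944, 2.701775)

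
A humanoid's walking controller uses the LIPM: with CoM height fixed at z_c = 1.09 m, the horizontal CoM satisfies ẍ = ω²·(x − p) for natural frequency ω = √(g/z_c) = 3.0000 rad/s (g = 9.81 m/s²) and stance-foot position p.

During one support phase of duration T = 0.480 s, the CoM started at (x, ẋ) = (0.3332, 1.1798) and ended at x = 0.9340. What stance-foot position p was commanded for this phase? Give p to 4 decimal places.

p = 0.4818

ωT = 3.0000·0.480 = 1.440000; cosh(ωT) = 2.228812, sinh(ωT) = 1.991884
x(T) = p + (x₀−p)·cosh(ωT) + (ẋ₀/ω)·sinh(ωT) ⇒ p·(1 − cosh) = x(T) − x₀·cosh − (ẋ₀/ω)·sinh
numerator   = 0.9340 − (0.3332)·2.228812 − (1.1798/3.0000)·1.991884 = -0.591982
denominator = 1 − 2.228812 = -1.228812
p = -0.591982 / -1.228812 = 0.4818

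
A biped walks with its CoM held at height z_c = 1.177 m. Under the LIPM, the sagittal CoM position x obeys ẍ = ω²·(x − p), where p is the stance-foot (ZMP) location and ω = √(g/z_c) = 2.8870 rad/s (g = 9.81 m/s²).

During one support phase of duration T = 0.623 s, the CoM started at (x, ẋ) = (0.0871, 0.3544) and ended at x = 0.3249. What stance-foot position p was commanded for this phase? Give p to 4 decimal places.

ωT = 2.8870·0.623 = 1.798601; cosh(ωT) = 3.103360, sinh(ωT) = 2.937830
x(T) = p + (x₀−p)·cosh(ωT) + (ẋ₀/ω)·sinh(ωT) ⇒ p·(1 − cosh) = x(T) − x₀·cosh − (ẋ₀/ω)·sinh
numerator   = 0.3249 − (0.0871)·3.103360 − (0.3544/2.8870)·2.937830 = -0.306042
denominator = 1 − 3.103360 = -2.103360
p = -0.306042 / -2.103360 = 0.1455

p = 0.1455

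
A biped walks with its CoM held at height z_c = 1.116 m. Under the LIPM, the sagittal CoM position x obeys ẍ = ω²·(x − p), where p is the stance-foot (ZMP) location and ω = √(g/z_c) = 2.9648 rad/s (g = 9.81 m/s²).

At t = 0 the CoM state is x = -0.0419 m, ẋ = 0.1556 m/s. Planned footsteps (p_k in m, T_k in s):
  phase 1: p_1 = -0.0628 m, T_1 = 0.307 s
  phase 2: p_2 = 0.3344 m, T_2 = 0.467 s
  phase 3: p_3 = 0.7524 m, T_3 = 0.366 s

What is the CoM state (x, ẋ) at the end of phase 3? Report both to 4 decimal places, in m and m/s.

x = -1.2238, ẋ = -5.3376

phase 1: p=-0.0628, T=0.307, ωT=0.910194, cosh=1.443625, sinh=1.041179; start (x,ẋ)=(-0.041900, 0.155600) → end (x,ẋ)=(0.022015, 0.289144)
phase 2: p=0.3344, T=0.467, ωT=1.384562, cosh=2.121754, sinh=1.871321; start (x,ẋ)=(0.022015, 0.289144) → end (x,ẋ)=(-0.145902, -1.119646)
phase 3: p=0.7524, T=0.366, ωT=1.085117, cosh=1.648824, sinh=1.310962; start (x,ẋ)=(-0.145902, -1.119646) → end (x,ẋ)=(-1.223821, -5.337563)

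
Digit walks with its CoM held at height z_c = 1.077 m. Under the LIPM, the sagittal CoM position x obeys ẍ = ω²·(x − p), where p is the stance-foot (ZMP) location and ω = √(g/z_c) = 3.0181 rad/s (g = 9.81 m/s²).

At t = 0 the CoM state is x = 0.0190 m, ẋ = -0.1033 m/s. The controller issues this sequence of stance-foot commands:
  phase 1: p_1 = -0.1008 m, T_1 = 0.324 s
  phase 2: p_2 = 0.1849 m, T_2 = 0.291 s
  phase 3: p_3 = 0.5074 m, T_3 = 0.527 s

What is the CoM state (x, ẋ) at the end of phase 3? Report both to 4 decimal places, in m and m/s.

phase 1: p=-0.1008, T=0.324, ωT=0.977864, cosh=1.517443, sinh=1.141329; start (x,ẋ)=(0.019000, -0.103300) → end (x,ẋ)=(0.041926, 0.255917)
phase 2: p=0.1849, T=0.291, ωT=0.878267, cosh=1.411114, sinh=0.995612; start (x,ẋ)=(0.041926, 0.255917) → end (x,ẋ)=(0.067569, -0.068490)
phase 3: p=0.5074, T=0.527, ωT=1.590539, cosh=2.555104, sinh=2.351288; start (x,ẋ)=(0.067569, -0.068490) → end (x,ẋ)=(-0.669772, -3.296227)

x = -0.6698, ẋ = -3.2962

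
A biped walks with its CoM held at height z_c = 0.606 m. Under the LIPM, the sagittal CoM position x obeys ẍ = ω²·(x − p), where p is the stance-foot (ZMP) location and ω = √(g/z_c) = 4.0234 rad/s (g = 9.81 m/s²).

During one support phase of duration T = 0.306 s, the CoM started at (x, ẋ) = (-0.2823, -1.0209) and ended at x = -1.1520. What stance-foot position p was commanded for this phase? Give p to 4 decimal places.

p = 0.2677

ωT = 4.0234·0.306 = 1.231160; cosh(ωT) = 1.858578, sinh(ωT) = 1.566624
x(T) = p + (x₀−p)·cosh(ωT) + (ẋ₀/ω)·sinh(ωT) ⇒ p·(1 − cosh) = x(T) − x₀·cosh − (ẋ₀/ω)·sinh
numerator   = -1.1520 − (-0.2823)·1.858578 − (-1.0209/4.0234)·1.566624 = -0.229807
denominator = 1 − 1.858578 = -0.858578
p = -0.229807 / -0.858578 = 0.2677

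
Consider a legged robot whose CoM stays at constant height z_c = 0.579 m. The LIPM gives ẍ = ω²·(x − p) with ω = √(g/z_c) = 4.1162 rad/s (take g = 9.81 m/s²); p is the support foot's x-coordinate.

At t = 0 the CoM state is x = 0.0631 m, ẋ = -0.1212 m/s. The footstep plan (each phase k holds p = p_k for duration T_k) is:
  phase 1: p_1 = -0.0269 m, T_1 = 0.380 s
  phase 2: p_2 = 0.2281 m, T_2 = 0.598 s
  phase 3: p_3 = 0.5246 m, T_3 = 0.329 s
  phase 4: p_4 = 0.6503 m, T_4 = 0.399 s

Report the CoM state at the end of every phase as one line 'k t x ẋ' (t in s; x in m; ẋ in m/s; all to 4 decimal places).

phase 1: p=-0.0269, T=0.380, ωT=1.564156, cosh=2.493952, sinh=2.284688; start (x,ẋ)=(0.063100, -0.121200) → end (x,ẋ)=(0.130284, 0.544114)
phase 2: p=0.2281, T=0.598, ωT=2.461488, cosh=5.903772, sinh=5.818464; start (x,ẋ)=(0.130284, 0.544114) → end (x,ẋ)=(0.419750, 0.869633)
phase 3: p=0.5246, T=0.329, ωT=1.354230, cosh=2.065961, sinh=1.807815; start (x,ẋ)=(0.419750, 0.869633) → end (x,ẋ)=(0.689921, 1.016400)
phase 4: p=0.6503, T=0.399, ωT=1.642364, cosh=2.680446, sinh=2.486924; start (x,ẋ)=(0.689921, 1.016400) → end (x,ẋ)=(1.370591, 3.129997)

1 0.3800 0.1303 0.5441
2 0.9780 0.4197 0.8696
3 1.3070 0.6899 1.0164
4 1.7060 1.3706 3.1300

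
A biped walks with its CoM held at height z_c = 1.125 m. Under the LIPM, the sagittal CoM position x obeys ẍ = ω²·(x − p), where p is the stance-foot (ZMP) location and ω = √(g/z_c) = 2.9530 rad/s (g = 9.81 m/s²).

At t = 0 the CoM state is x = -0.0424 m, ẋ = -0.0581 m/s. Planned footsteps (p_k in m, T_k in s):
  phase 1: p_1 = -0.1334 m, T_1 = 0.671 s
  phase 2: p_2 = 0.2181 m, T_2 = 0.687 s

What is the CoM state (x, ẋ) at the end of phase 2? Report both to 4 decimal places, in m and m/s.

x = 0.8266, ẋ = 1.9274

phase 1: p=-0.1334, T=0.671, ωT=1.981463, cosh=3.695607, sinh=3.557740; start (x,ẋ)=(-0.042400, -0.058100) → end (x,ẋ)=(0.132902, 0.741332)
phase 2: p=0.2181, T=0.687, ωT=2.028711, cosh=3.867892, sinh=3.736387; start (x,ẋ)=(0.132902, 0.741332) → end (x,ẋ)=(0.826559, 1.927355)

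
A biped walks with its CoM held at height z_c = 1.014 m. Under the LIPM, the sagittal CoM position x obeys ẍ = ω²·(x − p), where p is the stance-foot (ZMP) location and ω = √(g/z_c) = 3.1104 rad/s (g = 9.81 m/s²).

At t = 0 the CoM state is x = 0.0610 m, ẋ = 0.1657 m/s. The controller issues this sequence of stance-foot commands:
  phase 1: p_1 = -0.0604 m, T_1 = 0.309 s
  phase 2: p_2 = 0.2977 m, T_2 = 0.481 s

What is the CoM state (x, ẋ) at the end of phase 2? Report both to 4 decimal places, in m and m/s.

phase 1: p=-0.0604, T=0.309, ωT=0.961114, cosh=1.498537, sinh=1.116070; start (x,ẋ)=(0.061000, 0.165700) → end (x,ẋ)=(0.180979, 0.669738)
phase 2: p=0.2977, T=0.481, ωT=1.496102, cosh=2.344128, sinh=2.120127; start (x,ẋ)=(0.180979, 0.669738) → end (x,ẋ)=(0.480601, 0.800240)

x = 0.4806, ẋ = 0.8002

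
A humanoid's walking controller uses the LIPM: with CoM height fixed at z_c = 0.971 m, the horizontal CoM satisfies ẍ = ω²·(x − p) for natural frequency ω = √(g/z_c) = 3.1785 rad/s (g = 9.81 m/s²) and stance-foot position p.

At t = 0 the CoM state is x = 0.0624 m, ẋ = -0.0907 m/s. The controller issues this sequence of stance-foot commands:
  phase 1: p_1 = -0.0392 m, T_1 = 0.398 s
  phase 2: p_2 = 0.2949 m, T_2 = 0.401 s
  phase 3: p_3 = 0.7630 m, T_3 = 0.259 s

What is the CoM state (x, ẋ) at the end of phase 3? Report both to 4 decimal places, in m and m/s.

phase 1: p=-0.0392, T=0.398, ωT=1.265043, cosh=1.912736, sinh=1.630509; start (x,ẋ)=(0.062400, -0.090700) → end (x,ẋ)=(0.108607, 0.353064)
phase 2: p=0.2949, T=0.401, ωT=1.274579, cosh=1.928371, sinh=1.648822; start (x,ẋ)=(0.108607, 0.353064) → end (x,ẋ)=(0.118807, -0.295484)
phase 3: p=0.7630, T=0.259, ωT=0.823232, cosh=1.358430, sinh=0.919419; start (x,ẋ)=(0.118807, -0.295484) → end (x,ẋ)=(-0.197564, -2.283968)

x = -0.1976, ẋ = -2.2840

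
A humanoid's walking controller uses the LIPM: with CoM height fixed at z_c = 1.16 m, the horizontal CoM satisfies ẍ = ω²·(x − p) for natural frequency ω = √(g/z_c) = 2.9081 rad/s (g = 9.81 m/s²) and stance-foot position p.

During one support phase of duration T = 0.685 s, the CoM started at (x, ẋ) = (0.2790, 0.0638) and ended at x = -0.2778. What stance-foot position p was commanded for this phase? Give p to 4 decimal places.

ωT = 2.9081·0.685 = 1.992049; cosh(ωT) = 3.733475, sinh(ωT) = 3.597060
x(T) = p + (x₀−p)·cosh(ωT) + (ẋ₀/ω)·sinh(ωT) ⇒ p·(1 − cosh) = x(T) − x₀·cosh − (ẋ₀/ω)·sinh
numerator   = -0.2778 − (0.2790)·3.733475 − (0.0638/2.9081)·3.597060 = -1.398355
denominator = 1 − 3.733475 = -2.733475
p = -1.398355 / -2.733475 = 0.5116

p = 0.5116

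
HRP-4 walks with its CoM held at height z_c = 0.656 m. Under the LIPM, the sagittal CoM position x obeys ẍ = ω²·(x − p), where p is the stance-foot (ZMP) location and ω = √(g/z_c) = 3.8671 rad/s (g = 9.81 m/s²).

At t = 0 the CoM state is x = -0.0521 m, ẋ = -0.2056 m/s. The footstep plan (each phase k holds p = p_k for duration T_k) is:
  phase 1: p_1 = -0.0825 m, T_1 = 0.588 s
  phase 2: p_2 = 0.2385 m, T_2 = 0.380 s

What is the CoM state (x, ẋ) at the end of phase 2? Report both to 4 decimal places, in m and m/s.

phase 1: p=-0.0825, T=0.588, ωT=2.273855, cosh=4.909850, sinh=4.806935; start (x,ẋ)=(-0.052100, -0.205600) → end (x,ẋ)=(-0.188808, -0.444363)
phase 2: p=0.2385, T=0.380, ωT=1.469498, cosh=2.288547, sinh=2.058506; start (x,ẋ)=(-0.188808, -0.444363) → end (x,ẋ)=(-0.975955, -4.418510)

x = -0.9760, ẋ = -4.4185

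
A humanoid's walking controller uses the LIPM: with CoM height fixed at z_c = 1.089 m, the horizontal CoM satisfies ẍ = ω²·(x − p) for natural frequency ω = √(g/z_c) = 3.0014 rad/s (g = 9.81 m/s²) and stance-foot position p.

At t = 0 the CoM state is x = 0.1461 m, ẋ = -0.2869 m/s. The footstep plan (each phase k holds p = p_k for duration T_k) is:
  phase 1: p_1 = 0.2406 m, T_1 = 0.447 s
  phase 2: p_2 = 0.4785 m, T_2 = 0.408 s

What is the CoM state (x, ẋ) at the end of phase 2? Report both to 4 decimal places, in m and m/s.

phase 1: p=0.2406, T=0.447, ωT=1.341626, cosh=2.043339, sinh=1.781919; start (x,ẋ)=(0.146100, -0.286900) → end (x,ẋ)=(-0.122827, -1.091644)
phase 2: p=0.4785, T=0.408, ωT=1.224571, cosh=1.848295, sinh=1.554411; start (x,ẋ)=(-0.122827, -1.091644) → end (x,ẋ)=(-1.198287, -4.823116)

x = -1.1983, ẋ = -4.8231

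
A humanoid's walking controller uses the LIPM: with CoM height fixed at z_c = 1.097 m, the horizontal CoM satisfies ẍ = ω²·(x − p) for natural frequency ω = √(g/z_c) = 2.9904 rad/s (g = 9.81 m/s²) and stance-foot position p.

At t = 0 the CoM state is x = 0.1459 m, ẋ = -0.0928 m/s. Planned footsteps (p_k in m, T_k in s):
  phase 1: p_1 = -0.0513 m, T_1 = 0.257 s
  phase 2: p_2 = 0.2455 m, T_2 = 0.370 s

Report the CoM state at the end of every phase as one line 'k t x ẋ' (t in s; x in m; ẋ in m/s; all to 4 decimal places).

phase 1: p=-0.0513, T=0.257, ωT=0.768533, cosh=1.310146, sinh=0.846453; start (x,ẋ)=(0.145900, -0.092800) → end (x,ẋ)=(0.180793, 0.377578)
phase 2: p=0.2455, T=0.370, ωT=1.106448, cosh=1.677166, sinh=1.346434; start (x,ẋ)=(0.180793, 0.377578) → end (x,ẋ)=(0.306981, 0.372727)

1 0.2570 0.1808 0.3776
2 0.6270 0.3070 0.3727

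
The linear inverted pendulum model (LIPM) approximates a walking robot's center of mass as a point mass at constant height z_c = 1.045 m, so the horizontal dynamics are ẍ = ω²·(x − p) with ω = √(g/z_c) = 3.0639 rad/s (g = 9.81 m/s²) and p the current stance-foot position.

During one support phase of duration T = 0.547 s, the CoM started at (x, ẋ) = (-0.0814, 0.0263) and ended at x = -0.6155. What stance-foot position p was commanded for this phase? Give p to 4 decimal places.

ωT = 3.0639·0.547 = 1.675953; cosh(ωT) = 2.765508, sinh(ωT) = 2.578379
x(T) = p + (x₀−p)·cosh(ωT) + (ẋ₀/ω)·sinh(ωT) ⇒ p·(1 − cosh) = x(T) − x₀·cosh − (ẋ₀/ω)·sinh
numerator   = -0.6155 − (-0.0814)·2.765508 − (0.0263/3.0639)·2.578379 = -0.412520
denominator = 1 − 2.765508 = -1.765508
p = -0.412520 / -1.765508 = 0.2337

p = 0.2337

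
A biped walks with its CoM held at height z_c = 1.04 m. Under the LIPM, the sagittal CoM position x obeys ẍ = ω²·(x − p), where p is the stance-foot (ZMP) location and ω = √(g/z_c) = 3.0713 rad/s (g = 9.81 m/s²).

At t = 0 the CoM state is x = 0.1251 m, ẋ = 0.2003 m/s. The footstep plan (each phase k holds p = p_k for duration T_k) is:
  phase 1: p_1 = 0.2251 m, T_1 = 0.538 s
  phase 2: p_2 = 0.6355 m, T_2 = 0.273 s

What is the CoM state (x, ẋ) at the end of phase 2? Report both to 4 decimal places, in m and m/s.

phase 1: p=0.2251, T=0.538, ωT=1.652359, cosh=2.705439, sinh=2.513841; start (x,ẋ)=(0.125100, 0.200300) → end (x,ẋ)=(0.118501, -0.230177)
phase 2: p=0.6355, T=0.273, ωT=0.838465, cosh=1.372594, sinh=0.940220; start (x,ẋ)=(0.118501, -0.230177) → end (x,ẋ)=(-0.144594, -1.808877)

x = -0.1446, ẋ = -1.8089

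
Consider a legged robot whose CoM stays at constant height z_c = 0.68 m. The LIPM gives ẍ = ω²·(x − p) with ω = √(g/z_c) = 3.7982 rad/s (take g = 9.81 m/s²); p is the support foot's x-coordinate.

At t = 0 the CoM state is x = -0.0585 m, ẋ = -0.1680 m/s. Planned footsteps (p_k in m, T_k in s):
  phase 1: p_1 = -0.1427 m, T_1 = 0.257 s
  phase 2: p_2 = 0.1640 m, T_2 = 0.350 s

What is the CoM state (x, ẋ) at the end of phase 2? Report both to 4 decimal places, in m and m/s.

phase 1: p=-0.1427, T=0.257, ωT=0.976137, cosh=1.515474, sinh=1.138710; start (x,ẋ)=(-0.058500, -0.168000) → end (x,ẋ)=(-0.065464, 0.109570)
phase 2: p=0.1640, T=0.350, ωT=1.329370, cosh=2.021653, sinh=1.757009; start (x,ẋ)=(-0.065464, 0.109570) → end (x,ẋ)=(-0.249211, -1.309809)

x = -0.2492, ẋ = -1.3098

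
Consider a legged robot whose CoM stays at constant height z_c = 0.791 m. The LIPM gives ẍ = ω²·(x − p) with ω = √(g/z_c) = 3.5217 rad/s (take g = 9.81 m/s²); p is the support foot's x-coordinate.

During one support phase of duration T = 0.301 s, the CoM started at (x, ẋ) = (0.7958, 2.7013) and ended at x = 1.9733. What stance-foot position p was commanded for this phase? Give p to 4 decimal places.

ωT = 3.5217·0.301 = 1.060032; cosh(ωT) = 1.616454, sinh(ωT) = 1.270009
x(T) = p + (x₀−p)·cosh(ωT) + (ẋ₀/ω)·sinh(ωT) ⇒ p·(1 − cosh) = x(T) − x₀·cosh − (ẋ₀/ω)·sinh
numerator   = 1.9733 − (0.7958)·1.616454 − (2.7013/3.5217)·1.270009 = -0.287227
denominator = 1 − 1.616454 = -0.616454
p = -0.287227 / -0.616454 = 0.4659

p = 0.4659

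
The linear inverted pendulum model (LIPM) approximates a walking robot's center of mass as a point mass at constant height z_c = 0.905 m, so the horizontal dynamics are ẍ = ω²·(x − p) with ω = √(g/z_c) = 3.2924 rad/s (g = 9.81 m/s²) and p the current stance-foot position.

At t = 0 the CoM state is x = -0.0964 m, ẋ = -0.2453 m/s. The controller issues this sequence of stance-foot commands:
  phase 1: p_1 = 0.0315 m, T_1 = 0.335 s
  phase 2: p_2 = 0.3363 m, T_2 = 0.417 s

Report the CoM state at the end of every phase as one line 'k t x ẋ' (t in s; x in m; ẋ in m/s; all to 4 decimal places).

1 0.3350 -0.2823 -0.9748
2 0.7520 -1.5096 -5.8084

phase 1: p=0.0315, T=0.335, ωT=1.102954, cosh=1.672471, sinh=1.340582; start (x,ẋ)=(-0.096400, -0.245300) → end (x,ẋ)=(-0.282289, -0.974774)
phase 2: p=0.3363, T=0.417, ωT=1.372931, cosh=2.100132, sinh=1.846769; start (x,ẋ)=(-0.282289, -0.974774) → end (x,ẋ)=(-1.509588, -5.808362)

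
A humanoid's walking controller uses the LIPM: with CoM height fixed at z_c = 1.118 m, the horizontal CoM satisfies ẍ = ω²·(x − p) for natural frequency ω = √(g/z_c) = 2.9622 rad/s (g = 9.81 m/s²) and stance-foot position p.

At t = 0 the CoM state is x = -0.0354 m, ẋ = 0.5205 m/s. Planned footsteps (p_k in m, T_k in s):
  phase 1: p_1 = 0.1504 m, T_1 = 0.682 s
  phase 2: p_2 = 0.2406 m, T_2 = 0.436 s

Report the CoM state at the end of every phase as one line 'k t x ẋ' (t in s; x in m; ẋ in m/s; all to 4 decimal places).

phase 1: p=0.1504, T=0.682, ωT=2.020220, cosh=3.836306, sinh=3.703680; start (x,ẋ)=(-0.035400, 0.520500) → end (x,ẋ)=(0.088403, -0.041622)
phase 2: p=0.2406, T=0.436, ωT=1.291519, cosh=1.956581, sinh=1.681728; start (x,ẋ)=(0.088403, -0.041622) → end (x,ẋ)=(-0.080816, -0.839625)

1 0.6820 0.0884 -0.0416
2 1.1180 -0.0808 -0.8396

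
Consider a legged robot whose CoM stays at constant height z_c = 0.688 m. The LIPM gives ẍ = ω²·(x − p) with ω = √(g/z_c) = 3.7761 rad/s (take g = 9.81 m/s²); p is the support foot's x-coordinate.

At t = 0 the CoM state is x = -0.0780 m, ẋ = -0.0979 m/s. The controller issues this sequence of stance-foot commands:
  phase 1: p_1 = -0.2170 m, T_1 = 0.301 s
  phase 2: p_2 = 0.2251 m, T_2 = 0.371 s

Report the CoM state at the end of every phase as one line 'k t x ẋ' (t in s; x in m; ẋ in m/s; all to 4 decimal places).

1 0.3010 -0.0144 0.5653
2 0.6720 -0.0050 -0.5067

phase 1: p=-0.2170, T=0.301, ωT=1.136606, cosh=1.718540, sinh=1.397634; start (x,ẋ)=(-0.078000, -0.097900) → end (x,ẋ)=(-0.014358, 0.565342)
phase 2: p=0.2251, T=0.371, ωT=1.400933, cosh=2.152676, sinh=1.906309; start (x,ẋ)=(-0.014358, 0.565342) → end (x,ẋ)=(-0.004971, -0.506721)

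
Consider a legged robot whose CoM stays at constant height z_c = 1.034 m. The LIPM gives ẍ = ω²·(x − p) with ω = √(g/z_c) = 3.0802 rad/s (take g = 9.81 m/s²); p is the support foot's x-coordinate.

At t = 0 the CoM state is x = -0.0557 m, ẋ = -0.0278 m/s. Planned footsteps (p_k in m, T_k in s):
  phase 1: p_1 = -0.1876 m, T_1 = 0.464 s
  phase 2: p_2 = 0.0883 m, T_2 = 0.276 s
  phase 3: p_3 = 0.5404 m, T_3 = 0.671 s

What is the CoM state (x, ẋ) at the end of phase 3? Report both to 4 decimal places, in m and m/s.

phase 1: p=-0.1876, T=0.464, ωT=1.429213, cosh=2.207454, sinh=1.967957; start (x,ẋ)=(-0.055700, -0.027800) → end (x,ẋ)=(0.085802, 0.738171)
phase 2: p=0.0883, T=0.276, ωT=0.850135, cosh=1.383660, sinh=0.956303; start (x,ẋ)=(0.085802, 0.738171) → end (x,ẋ)=(0.314021, 1.014019)
phase 3: p=0.5404, T=0.671, ωT=2.066814, cosh=4.013102, sinh=3.886514; start (x,ẋ)=(0.314021, 1.014019) → end (x,ẋ)=(0.911382, 1.359329)

x = 0.9114, ẋ = 1.3593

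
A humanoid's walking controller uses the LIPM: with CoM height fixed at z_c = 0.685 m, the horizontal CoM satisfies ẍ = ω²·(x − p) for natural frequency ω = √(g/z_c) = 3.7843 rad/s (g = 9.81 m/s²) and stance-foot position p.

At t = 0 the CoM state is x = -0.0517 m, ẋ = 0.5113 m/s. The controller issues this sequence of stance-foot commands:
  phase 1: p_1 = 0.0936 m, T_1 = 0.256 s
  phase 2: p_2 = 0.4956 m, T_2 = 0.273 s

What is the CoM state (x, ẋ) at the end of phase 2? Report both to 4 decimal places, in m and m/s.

x = -0.1974, ẋ = -1.9376

phase 1: p=0.0936, T=0.256, ωT=0.968781, cosh=1.507138, sinh=1.127592; start (x,ẋ)=(-0.051700, 0.511300) → end (x,ẋ)=(0.026963, 0.150583)
phase 2: p=0.4956, T=0.273, ωT=1.033114, cosh=1.582849, sinh=1.226952; start (x,ẋ)=(0.026963, 0.150583) → end (x,ẋ)=(-0.197360, -1.937605)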